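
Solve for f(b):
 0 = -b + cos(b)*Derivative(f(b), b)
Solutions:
 f(b) = C1 + Integral(b/cos(b), b)


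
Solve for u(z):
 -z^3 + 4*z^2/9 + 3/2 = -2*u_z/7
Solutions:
 u(z) = C1 + 7*z^4/8 - 14*z^3/27 - 21*z/4


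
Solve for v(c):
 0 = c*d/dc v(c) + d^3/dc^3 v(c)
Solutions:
 v(c) = C1 + Integral(C2*airyai(-c) + C3*airybi(-c), c)


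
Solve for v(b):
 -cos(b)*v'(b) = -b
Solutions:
 v(b) = C1 + Integral(b/cos(b), b)


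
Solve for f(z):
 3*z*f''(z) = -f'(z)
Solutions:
 f(z) = C1 + C2*z^(2/3)


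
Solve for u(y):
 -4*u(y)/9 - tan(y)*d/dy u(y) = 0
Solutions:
 u(y) = C1/sin(y)^(4/9)


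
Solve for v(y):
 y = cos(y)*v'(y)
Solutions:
 v(y) = C1 + Integral(y/cos(y), y)


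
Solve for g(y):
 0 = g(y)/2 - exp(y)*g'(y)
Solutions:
 g(y) = C1*exp(-exp(-y)/2)


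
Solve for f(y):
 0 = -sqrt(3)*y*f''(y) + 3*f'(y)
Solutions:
 f(y) = C1 + C2*y^(1 + sqrt(3))


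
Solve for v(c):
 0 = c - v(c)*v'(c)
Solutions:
 v(c) = -sqrt(C1 + c^2)
 v(c) = sqrt(C1 + c^2)


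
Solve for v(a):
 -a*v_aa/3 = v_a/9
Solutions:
 v(a) = C1 + C2*a^(2/3)


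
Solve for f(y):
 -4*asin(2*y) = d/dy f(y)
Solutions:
 f(y) = C1 - 4*y*asin(2*y) - 2*sqrt(1 - 4*y^2)


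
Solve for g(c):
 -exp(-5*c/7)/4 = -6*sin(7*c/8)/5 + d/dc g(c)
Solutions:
 g(c) = C1 - 48*cos(7*c/8)/35 + 7*exp(-5*c/7)/20


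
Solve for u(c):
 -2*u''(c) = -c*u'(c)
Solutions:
 u(c) = C1 + C2*erfi(c/2)


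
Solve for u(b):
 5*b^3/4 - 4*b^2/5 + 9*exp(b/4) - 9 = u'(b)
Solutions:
 u(b) = C1 + 5*b^4/16 - 4*b^3/15 - 9*b + 36*exp(b/4)


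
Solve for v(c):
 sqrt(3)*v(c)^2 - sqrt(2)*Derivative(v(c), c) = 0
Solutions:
 v(c) = -2/(C1 + sqrt(6)*c)


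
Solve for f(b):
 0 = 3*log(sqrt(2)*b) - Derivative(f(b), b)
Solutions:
 f(b) = C1 + 3*b*log(b) - 3*b + 3*b*log(2)/2


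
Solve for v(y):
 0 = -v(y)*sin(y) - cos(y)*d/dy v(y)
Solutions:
 v(y) = C1*cos(y)


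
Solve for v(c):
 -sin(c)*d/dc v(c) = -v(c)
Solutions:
 v(c) = C1*sqrt(cos(c) - 1)/sqrt(cos(c) + 1)


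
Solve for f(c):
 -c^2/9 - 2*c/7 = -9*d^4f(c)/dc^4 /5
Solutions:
 f(c) = C1 + C2*c + C3*c^2 + C4*c^3 + c^6/5832 + c^5/756


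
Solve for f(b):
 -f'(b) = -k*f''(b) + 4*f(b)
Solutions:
 f(b) = C1*exp(b*(1 - sqrt(16*k + 1))/(2*k)) + C2*exp(b*(sqrt(16*k + 1) + 1)/(2*k))


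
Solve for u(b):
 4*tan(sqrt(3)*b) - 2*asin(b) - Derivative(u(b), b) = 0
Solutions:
 u(b) = C1 - 2*b*asin(b) - 2*sqrt(1 - b^2) - 4*sqrt(3)*log(cos(sqrt(3)*b))/3


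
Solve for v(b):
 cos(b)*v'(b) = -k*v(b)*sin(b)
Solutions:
 v(b) = C1*exp(k*log(cos(b)))


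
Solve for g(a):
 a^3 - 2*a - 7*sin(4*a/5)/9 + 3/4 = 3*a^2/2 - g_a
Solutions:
 g(a) = C1 - a^4/4 + a^3/2 + a^2 - 3*a/4 - 35*cos(4*a/5)/36


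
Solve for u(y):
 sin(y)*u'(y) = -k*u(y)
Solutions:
 u(y) = C1*exp(k*(-log(cos(y) - 1) + log(cos(y) + 1))/2)


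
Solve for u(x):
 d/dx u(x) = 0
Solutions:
 u(x) = C1


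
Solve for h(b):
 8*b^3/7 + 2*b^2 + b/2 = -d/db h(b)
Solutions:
 h(b) = C1 - 2*b^4/7 - 2*b^3/3 - b^2/4


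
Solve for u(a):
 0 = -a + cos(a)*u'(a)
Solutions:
 u(a) = C1 + Integral(a/cos(a), a)


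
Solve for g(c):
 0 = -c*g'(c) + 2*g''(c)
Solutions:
 g(c) = C1 + C2*erfi(c/2)


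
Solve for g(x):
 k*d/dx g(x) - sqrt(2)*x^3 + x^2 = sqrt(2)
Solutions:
 g(x) = C1 + sqrt(2)*x^4/(4*k) - x^3/(3*k) + sqrt(2)*x/k


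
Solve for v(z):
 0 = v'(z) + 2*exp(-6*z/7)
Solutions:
 v(z) = C1 + 7*exp(-6*z/7)/3


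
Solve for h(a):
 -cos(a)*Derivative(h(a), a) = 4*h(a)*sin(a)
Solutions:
 h(a) = C1*cos(a)^4


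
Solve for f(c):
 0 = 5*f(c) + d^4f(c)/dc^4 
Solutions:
 f(c) = (C1*sin(sqrt(2)*5^(1/4)*c/2) + C2*cos(sqrt(2)*5^(1/4)*c/2))*exp(-sqrt(2)*5^(1/4)*c/2) + (C3*sin(sqrt(2)*5^(1/4)*c/2) + C4*cos(sqrt(2)*5^(1/4)*c/2))*exp(sqrt(2)*5^(1/4)*c/2)


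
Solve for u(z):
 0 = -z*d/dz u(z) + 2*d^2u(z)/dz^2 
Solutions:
 u(z) = C1 + C2*erfi(z/2)


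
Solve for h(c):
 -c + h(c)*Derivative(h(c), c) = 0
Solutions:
 h(c) = -sqrt(C1 + c^2)
 h(c) = sqrt(C1 + c^2)


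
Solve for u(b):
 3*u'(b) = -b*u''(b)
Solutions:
 u(b) = C1 + C2/b^2


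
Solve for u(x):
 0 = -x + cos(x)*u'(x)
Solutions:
 u(x) = C1 + Integral(x/cos(x), x)


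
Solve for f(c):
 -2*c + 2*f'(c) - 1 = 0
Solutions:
 f(c) = C1 + c^2/2 + c/2


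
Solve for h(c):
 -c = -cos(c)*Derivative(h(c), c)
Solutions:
 h(c) = C1 + Integral(c/cos(c), c)


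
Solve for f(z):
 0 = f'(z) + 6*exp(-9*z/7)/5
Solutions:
 f(z) = C1 + 14*exp(-9*z/7)/15


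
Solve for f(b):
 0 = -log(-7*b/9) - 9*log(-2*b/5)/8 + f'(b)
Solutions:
 f(b) = C1 + 17*b*log(-b)/8 + b*(-2*log(15) - 17/8 + log(2)/8 + 7*log(5)/8 + log(14))


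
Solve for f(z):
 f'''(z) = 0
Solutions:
 f(z) = C1 + C2*z + C3*z^2


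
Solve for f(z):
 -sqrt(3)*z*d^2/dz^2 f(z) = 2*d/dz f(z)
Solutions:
 f(z) = C1 + C2*z^(1 - 2*sqrt(3)/3)


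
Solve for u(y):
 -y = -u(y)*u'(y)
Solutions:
 u(y) = -sqrt(C1 + y^2)
 u(y) = sqrt(C1 + y^2)


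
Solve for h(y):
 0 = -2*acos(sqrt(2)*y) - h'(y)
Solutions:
 h(y) = C1 - 2*y*acos(sqrt(2)*y) + sqrt(2)*sqrt(1 - 2*y^2)


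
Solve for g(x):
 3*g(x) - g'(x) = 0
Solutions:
 g(x) = C1*exp(3*x)


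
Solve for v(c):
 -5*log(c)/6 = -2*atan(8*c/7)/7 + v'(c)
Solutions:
 v(c) = C1 - 5*c*log(c)/6 + 2*c*atan(8*c/7)/7 + 5*c/6 - log(64*c^2 + 49)/8


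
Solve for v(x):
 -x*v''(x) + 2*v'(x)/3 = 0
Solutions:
 v(x) = C1 + C2*x^(5/3)


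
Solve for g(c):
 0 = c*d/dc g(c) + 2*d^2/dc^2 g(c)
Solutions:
 g(c) = C1 + C2*erf(c/2)


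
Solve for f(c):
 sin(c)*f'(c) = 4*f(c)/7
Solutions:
 f(c) = C1*(cos(c) - 1)^(2/7)/(cos(c) + 1)^(2/7)


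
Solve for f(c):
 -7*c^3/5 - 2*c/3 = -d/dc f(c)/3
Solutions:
 f(c) = C1 + 21*c^4/20 + c^2


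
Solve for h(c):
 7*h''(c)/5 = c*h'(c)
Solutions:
 h(c) = C1 + C2*erfi(sqrt(70)*c/14)


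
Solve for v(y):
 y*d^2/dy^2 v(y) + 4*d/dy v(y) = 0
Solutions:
 v(y) = C1 + C2/y^3


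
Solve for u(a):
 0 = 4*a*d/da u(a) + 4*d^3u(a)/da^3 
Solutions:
 u(a) = C1 + Integral(C2*airyai(-a) + C3*airybi(-a), a)


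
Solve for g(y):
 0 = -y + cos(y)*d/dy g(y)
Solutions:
 g(y) = C1 + Integral(y/cos(y), y)


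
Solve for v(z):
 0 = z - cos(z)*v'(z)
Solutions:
 v(z) = C1 + Integral(z/cos(z), z)


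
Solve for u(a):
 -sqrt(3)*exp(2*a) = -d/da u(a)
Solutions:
 u(a) = C1 + sqrt(3)*exp(2*a)/2


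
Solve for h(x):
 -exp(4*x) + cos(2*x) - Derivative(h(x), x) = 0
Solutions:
 h(x) = C1 - exp(4*x)/4 + sin(2*x)/2


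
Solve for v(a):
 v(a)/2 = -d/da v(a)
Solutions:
 v(a) = C1*exp(-a/2)


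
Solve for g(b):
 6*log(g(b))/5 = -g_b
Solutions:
 li(g(b)) = C1 - 6*b/5


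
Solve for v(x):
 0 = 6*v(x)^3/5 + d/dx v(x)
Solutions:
 v(x) = -sqrt(10)*sqrt(-1/(C1 - 6*x))/2
 v(x) = sqrt(10)*sqrt(-1/(C1 - 6*x))/2


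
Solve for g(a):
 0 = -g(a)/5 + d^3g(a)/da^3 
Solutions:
 g(a) = C3*exp(5^(2/3)*a/5) + (C1*sin(sqrt(3)*5^(2/3)*a/10) + C2*cos(sqrt(3)*5^(2/3)*a/10))*exp(-5^(2/3)*a/10)


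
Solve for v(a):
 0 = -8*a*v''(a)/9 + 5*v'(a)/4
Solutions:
 v(a) = C1 + C2*a^(77/32)


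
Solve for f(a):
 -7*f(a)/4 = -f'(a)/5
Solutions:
 f(a) = C1*exp(35*a/4)


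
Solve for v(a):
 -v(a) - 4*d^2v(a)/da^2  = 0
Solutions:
 v(a) = C1*sin(a/2) + C2*cos(a/2)


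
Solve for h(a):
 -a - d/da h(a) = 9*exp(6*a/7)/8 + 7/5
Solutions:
 h(a) = C1 - a^2/2 - 7*a/5 - 21*exp(6*a/7)/16


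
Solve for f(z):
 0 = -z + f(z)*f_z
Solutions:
 f(z) = -sqrt(C1 + z^2)
 f(z) = sqrt(C1 + z^2)


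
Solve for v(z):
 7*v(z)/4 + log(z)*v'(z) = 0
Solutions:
 v(z) = C1*exp(-7*li(z)/4)


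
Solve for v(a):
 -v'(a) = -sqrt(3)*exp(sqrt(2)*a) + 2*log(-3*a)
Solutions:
 v(a) = C1 - 2*a*log(-a) + 2*a*(1 - log(3)) + sqrt(6)*exp(sqrt(2)*a)/2


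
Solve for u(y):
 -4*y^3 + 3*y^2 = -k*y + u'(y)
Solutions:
 u(y) = C1 + k*y^2/2 - y^4 + y^3


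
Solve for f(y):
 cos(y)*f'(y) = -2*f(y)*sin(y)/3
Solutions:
 f(y) = C1*cos(y)^(2/3)


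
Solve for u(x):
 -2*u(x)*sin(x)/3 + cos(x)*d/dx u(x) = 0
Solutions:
 u(x) = C1/cos(x)^(2/3)


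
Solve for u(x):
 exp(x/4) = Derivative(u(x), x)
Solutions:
 u(x) = C1 + 4*exp(x/4)


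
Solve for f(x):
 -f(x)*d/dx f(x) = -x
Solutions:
 f(x) = -sqrt(C1 + x^2)
 f(x) = sqrt(C1 + x^2)


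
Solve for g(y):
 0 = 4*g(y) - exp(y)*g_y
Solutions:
 g(y) = C1*exp(-4*exp(-y))


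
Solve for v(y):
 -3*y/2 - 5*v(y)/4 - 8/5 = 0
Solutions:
 v(y) = -6*y/5 - 32/25


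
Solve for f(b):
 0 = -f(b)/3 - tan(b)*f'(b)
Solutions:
 f(b) = C1/sin(b)^(1/3)


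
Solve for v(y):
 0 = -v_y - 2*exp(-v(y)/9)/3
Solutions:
 v(y) = 9*log(C1 - 2*y/27)


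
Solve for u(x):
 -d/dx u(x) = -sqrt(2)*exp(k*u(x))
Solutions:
 u(x) = Piecewise((log(-1/(C1*k + sqrt(2)*k*x))/k, Ne(k, 0)), (nan, True))
 u(x) = Piecewise((C1 + sqrt(2)*x, Eq(k, 0)), (nan, True))


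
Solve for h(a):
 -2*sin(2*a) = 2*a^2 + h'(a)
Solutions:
 h(a) = C1 - 2*a^3/3 + cos(2*a)


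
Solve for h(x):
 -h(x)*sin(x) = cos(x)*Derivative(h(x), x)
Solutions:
 h(x) = C1*cos(x)


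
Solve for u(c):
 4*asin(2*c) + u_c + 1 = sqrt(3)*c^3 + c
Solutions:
 u(c) = C1 + sqrt(3)*c^4/4 + c^2/2 - 4*c*asin(2*c) - c - 2*sqrt(1 - 4*c^2)


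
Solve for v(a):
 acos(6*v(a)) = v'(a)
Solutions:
 Integral(1/acos(6*_y), (_y, v(a))) = C1 + a


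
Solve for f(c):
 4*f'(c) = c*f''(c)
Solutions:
 f(c) = C1 + C2*c^5


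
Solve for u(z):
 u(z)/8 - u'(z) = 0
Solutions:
 u(z) = C1*exp(z/8)


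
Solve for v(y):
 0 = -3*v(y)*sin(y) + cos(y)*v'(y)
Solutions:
 v(y) = C1/cos(y)^3


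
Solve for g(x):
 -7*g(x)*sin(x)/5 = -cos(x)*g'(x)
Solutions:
 g(x) = C1/cos(x)^(7/5)


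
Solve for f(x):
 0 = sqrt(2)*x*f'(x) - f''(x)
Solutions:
 f(x) = C1 + C2*erfi(2^(3/4)*x/2)


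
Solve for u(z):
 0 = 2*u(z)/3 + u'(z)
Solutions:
 u(z) = C1*exp(-2*z/3)


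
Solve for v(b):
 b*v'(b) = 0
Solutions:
 v(b) = C1


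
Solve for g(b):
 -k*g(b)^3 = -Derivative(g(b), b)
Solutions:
 g(b) = -sqrt(2)*sqrt(-1/(C1 + b*k))/2
 g(b) = sqrt(2)*sqrt(-1/(C1 + b*k))/2


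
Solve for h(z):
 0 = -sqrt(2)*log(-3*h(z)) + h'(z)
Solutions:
 -sqrt(2)*Integral(1/(log(-_y) + log(3)), (_y, h(z)))/2 = C1 - z


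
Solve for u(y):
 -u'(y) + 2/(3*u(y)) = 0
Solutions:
 u(y) = -sqrt(C1 + 12*y)/3
 u(y) = sqrt(C1 + 12*y)/3


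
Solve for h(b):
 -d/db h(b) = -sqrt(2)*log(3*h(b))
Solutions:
 -sqrt(2)*Integral(1/(log(_y) + log(3)), (_y, h(b)))/2 = C1 - b


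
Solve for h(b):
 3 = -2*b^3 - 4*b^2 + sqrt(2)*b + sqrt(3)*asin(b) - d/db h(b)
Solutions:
 h(b) = C1 - b^4/2 - 4*b^3/3 + sqrt(2)*b^2/2 - 3*b + sqrt(3)*(b*asin(b) + sqrt(1 - b^2))


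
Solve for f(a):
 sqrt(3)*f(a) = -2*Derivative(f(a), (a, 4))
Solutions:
 f(a) = (C1*sin(2^(1/4)*3^(1/8)*a/2) + C2*cos(2^(1/4)*3^(1/8)*a/2))*exp(-2^(1/4)*3^(1/8)*a/2) + (C3*sin(2^(1/4)*3^(1/8)*a/2) + C4*cos(2^(1/4)*3^(1/8)*a/2))*exp(2^(1/4)*3^(1/8)*a/2)


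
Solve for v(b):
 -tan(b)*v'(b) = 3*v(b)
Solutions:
 v(b) = C1/sin(b)^3


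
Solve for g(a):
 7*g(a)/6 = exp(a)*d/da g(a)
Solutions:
 g(a) = C1*exp(-7*exp(-a)/6)


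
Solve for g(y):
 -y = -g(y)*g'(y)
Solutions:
 g(y) = -sqrt(C1 + y^2)
 g(y) = sqrt(C1 + y^2)


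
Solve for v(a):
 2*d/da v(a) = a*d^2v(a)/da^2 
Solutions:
 v(a) = C1 + C2*a^3


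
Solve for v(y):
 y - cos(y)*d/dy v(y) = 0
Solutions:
 v(y) = C1 + Integral(y/cos(y), y)


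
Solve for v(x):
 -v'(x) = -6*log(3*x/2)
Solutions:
 v(x) = C1 + 6*x*log(x) - 6*x + x*log(729/64)


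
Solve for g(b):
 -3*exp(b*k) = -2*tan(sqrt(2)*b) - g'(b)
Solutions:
 g(b) = C1 + 3*Piecewise((exp(b*k)/k, Ne(k, 0)), (b, True)) + sqrt(2)*log(cos(sqrt(2)*b))


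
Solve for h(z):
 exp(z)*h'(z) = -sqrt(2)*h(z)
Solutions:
 h(z) = C1*exp(sqrt(2)*exp(-z))


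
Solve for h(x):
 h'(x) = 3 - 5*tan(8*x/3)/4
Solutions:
 h(x) = C1 + 3*x + 15*log(cos(8*x/3))/32


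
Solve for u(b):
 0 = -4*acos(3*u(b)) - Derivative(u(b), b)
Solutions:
 Integral(1/acos(3*_y), (_y, u(b))) = C1 - 4*b


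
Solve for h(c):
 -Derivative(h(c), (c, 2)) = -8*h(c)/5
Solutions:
 h(c) = C1*exp(-2*sqrt(10)*c/5) + C2*exp(2*sqrt(10)*c/5)


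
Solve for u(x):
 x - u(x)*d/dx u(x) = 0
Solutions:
 u(x) = -sqrt(C1 + x^2)
 u(x) = sqrt(C1 + x^2)


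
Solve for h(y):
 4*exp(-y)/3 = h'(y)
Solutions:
 h(y) = C1 - 4*exp(-y)/3


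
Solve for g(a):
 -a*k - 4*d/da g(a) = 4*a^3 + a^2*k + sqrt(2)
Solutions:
 g(a) = C1 - a^4/4 - a^3*k/12 - a^2*k/8 - sqrt(2)*a/4


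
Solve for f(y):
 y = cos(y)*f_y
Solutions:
 f(y) = C1 + Integral(y/cos(y), y)


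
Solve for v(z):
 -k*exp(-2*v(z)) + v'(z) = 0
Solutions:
 v(z) = log(-sqrt(C1 + 2*k*z))
 v(z) = log(C1 + 2*k*z)/2


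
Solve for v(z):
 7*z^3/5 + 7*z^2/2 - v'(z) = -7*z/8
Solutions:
 v(z) = C1 + 7*z^4/20 + 7*z^3/6 + 7*z^2/16


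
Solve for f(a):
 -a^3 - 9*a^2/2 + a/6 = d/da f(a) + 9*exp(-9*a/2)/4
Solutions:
 f(a) = C1 - a^4/4 - 3*a^3/2 + a^2/12 + exp(-9*a/2)/2


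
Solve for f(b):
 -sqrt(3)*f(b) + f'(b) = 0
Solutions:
 f(b) = C1*exp(sqrt(3)*b)


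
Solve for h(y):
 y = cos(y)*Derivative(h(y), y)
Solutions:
 h(y) = C1 + Integral(y/cos(y), y)


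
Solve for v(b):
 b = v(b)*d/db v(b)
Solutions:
 v(b) = -sqrt(C1 + b^2)
 v(b) = sqrt(C1 + b^2)


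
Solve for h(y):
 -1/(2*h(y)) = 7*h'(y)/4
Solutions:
 h(y) = -sqrt(C1 - 28*y)/7
 h(y) = sqrt(C1 - 28*y)/7


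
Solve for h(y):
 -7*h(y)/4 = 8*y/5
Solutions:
 h(y) = -32*y/35


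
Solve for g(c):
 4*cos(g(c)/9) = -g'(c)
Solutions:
 4*c - 9*log(sin(g(c)/9) - 1)/2 + 9*log(sin(g(c)/9) + 1)/2 = C1


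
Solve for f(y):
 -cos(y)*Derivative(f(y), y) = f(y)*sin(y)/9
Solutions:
 f(y) = C1*cos(y)^(1/9)


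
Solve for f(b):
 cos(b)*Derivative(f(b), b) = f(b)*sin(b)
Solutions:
 f(b) = C1/cos(b)


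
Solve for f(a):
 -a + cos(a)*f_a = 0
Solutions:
 f(a) = C1 + Integral(a/cos(a), a)


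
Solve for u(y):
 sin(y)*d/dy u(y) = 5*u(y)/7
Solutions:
 u(y) = C1*(cos(y) - 1)^(5/14)/(cos(y) + 1)^(5/14)


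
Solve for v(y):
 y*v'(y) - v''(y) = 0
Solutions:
 v(y) = C1 + C2*erfi(sqrt(2)*y/2)


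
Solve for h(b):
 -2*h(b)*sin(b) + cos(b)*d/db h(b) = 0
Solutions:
 h(b) = C1/cos(b)^2


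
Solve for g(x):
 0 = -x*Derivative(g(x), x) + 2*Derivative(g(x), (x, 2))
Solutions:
 g(x) = C1 + C2*erfi(x/2)


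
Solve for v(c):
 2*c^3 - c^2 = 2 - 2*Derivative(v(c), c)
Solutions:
 v(c) = C1 - c^4/4 + c^3/6 + c


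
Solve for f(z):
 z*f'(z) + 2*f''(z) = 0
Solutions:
 f(z) = C1 + C2*erf(z/2)


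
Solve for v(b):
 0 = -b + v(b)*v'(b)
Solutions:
 v(b) = -sqrt(C1 + b^2)
 v(b) = sqrt(C1 + b^2)


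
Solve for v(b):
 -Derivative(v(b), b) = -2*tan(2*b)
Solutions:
 v(b) = C1 - log(cos(2*b))


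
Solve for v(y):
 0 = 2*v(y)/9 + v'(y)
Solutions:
 v(y) = C1*exp(-2*y/9)


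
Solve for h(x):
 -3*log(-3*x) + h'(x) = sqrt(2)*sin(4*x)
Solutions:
 h(x) = C1 + 3*x*log(-x) - 3*x + 3*x*log(3) - sqrt(2)*cos(4*x)/4


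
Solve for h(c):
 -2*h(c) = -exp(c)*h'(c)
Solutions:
 h(c) = C1*exp(-2*exp(-c))


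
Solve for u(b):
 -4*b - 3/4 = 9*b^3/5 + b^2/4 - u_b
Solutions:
 u(b) = C1 + 9*b^4/20 + b^3/12 + 2*b^2 + 3*b/4


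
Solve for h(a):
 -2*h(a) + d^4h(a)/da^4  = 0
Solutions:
 h(a) = C1*exp(-2^(1/4)*a) + C2*exp(2^(1/4)*a) + C3*sin(2^(1/4)*a) + C4*cos(2^(1/4)*a)


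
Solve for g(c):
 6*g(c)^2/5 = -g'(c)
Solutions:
 g(c) = 5/(C1 + 6*c)


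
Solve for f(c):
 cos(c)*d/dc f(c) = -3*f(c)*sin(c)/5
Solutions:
 f(c) = C1*cos(c)^(3/5)


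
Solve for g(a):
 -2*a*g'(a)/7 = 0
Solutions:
 g(a) = C1


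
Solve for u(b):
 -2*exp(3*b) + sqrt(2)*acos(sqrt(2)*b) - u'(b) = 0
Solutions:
 u(b) = C1 + sqrt(2)*(b*acos(sqrt(2)*b) - sqrt(2)*sqrt(1 - 2*b^2)/2) - 2*exp(3*b)/3


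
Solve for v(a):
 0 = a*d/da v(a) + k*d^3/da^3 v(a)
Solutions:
 v(a) = C1 + Integral(C2*airyai(a*(-1/k)^(1/3)) + C3*airybi(a*(-1/k)^(1/3)), a)


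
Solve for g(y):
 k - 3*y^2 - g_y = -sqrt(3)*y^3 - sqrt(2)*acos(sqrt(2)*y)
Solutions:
 g(y) = C1 + k*y + sqrt(3)*y^4/4 - y^3 + sqrt(2)*(y*acos(sqrt(2)*y) - sqrt(2)*sqrt(1 - 2*y^2)/2)


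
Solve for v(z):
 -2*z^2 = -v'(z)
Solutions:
 v(z) = C1 + 2*z^3/3


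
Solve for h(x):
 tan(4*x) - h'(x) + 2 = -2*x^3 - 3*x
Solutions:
 h(x) = C1 + x^4/2 + 3*x^2/2 + 2*x - log(cos(4*x))/4


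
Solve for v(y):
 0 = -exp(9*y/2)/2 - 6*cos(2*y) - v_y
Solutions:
 v(y) = C1 - exp(9*y/2)/9 - 3*sin(2*y)


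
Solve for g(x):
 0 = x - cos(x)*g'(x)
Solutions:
 g(x) = C1 + Integral(x/cos(x), x)


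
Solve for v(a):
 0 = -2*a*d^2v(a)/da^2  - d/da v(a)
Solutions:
 v(a) = C1 + C2*sqrt(a)


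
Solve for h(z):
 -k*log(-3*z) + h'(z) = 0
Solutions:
 h(z) = C1 + k*z*log(-z) + k*z*(-1 + log(3))


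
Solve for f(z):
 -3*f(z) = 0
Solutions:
 f(z) = 0


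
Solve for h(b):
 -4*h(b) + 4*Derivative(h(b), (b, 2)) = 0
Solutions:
 h(b) = C1*exp(-b) + C2*exp(b)


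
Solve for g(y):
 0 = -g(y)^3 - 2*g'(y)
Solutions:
 g(y) = -sqrt(-1/(C1 - y))
 g(y) = sqrt(-1/(C1 - y))


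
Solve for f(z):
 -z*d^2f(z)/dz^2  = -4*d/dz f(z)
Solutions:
 f(z) = C1 + C2*z^5


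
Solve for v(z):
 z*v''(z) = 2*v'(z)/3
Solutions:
 v(z) = C1 + C2*z^(5/3)


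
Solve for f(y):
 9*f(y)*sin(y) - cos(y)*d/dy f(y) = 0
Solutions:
 f(y) = C1/cos(y)^9


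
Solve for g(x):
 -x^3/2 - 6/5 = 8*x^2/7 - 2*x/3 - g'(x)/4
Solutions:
 g(x) = C1 + x^4/2 + 32*x^3/21 - 4*x^2/3 + 24*x/5


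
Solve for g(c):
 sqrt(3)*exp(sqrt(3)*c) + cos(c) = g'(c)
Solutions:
 g(c) = C1 + exp(sqrt(3)*c) + sin(c)


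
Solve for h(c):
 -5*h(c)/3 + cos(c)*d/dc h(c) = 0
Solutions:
 h(c) = C1*(sin(c) + 1)^(5/6)/(sin(c) - 1)^(5/6)


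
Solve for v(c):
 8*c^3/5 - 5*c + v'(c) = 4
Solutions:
 v(c) = C1 - 2*c^4/5 + 5*c^2/2 + 4*c


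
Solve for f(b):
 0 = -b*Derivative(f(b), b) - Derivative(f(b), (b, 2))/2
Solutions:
 f(b) = C1 + C2*erf(b)


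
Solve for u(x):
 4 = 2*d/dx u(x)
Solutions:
 u(x) = C1 + 2*x


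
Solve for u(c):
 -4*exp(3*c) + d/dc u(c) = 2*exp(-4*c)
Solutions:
 u(c) = C1 + 4*exp(3*c)/3 - exp(-4*c)/2


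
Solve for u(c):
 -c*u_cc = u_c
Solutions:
 u(c) = C1 + C2*log(c)


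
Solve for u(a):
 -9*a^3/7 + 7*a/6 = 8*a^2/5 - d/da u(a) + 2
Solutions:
 u(a) = C1 + 9*a^4/28 + 8*a^3/15 - 7*a^2/12 + 2*a


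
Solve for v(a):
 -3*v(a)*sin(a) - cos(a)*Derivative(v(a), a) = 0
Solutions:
 v(a) = C1*cos(a)^3


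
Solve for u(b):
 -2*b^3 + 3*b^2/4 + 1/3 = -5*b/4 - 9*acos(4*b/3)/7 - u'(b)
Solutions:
 u(b) = C1 + b^4/2 - b^3/4 - 5*b^2/8 - 9*b*acos(4*b/3)/7 - b/3 + 9*sqrt(9 - 16*b^2)/28


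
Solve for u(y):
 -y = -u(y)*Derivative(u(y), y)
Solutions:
 u(y) = -sqrt(C1 + y^2)
 u(y) = sqrt(C1 + y^2)


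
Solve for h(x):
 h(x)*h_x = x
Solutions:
 h(x) = -sqrt(C1 + x^2)
 h(x) = sqrt(C1 + x^2)


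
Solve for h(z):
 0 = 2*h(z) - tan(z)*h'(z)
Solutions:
 h(z) = C1*sin(z)^2


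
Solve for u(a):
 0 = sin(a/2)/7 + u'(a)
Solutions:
 u(a) = C1 + 2*cos(a/2)/7


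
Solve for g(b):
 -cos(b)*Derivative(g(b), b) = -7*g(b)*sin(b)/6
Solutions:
 g(b) = C1/cos(b)^(7/6)


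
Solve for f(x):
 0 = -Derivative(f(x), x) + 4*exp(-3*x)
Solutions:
 f(x) = C1 - 4*exp(-3*x)/3


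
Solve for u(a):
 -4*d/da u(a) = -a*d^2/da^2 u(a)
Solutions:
 u(a) = C1 + C2*a^5


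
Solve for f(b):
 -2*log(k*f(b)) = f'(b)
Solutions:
 li(k*f(b))/k = C1 - 2*b


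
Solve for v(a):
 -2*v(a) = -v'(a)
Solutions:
 v(a) = C1*exp(2*a)


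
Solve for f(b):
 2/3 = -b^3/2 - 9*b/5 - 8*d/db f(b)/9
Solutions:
 f(b) = C1 - 9*b^4/64 - 81*b^2/80 - 3*b/4


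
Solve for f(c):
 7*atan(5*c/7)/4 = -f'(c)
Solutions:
 f(c) = C1 - 7*c*atan(5*c/7)/4 + 49*log(25*c^2 + 49)/40


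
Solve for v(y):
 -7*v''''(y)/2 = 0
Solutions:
 v(y) = C1 + C2*y + C3*y^2 + C4*y^3


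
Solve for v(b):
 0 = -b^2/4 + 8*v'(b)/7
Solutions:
 v(b) = C1 + 7*b^3/96


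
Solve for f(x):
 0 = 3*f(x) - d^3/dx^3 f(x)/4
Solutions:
 f(x) = C3*exp(12^(1/3)*x) + (C1*sin(2^(2/3)*3^(5/6)*x/2) + C2*cos(2^(2/3)*3^(5/6)*x/2))*exp(-12^(1/3)*x/2)


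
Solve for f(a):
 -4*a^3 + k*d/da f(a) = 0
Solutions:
 f(a) = C1 + a^4/k


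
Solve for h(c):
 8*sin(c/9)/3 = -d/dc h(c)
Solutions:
 h(c) = C1 + 24*cos(c/9)


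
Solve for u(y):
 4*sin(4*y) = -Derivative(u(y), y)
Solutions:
 u(y) = C1 + cos(4*y)


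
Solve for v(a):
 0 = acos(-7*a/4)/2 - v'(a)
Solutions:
 v(a) = C1 + a*acos(-7*a/4)/2 + sqrt(16 - 49*a^2)/14


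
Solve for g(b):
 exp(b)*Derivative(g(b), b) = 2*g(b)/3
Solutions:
 g(b) = C1*exp(-2*exp(-b)/3)


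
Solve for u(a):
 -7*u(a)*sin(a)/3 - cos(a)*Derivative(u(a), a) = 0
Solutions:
 u(a) = C1*cos(a)^(7/3)


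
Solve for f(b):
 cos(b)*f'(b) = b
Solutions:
 f(b) = C1 + Integral(b/cos(b), b)


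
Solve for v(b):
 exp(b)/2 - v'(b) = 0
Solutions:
 v(b) = C1 + exp(b)/2


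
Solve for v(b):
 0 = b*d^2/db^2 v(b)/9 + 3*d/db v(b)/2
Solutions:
 v(b) = C1 + C2/b^(25/2)


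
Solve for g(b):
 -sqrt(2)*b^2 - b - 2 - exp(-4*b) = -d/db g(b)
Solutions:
 g(b) = C1 + sqrt(2)*b^3/3 + b^2/2 + 2*b - exp(-4*b)/4


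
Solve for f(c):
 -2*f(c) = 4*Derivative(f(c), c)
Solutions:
 f(c) = C1*exp(-c/2)


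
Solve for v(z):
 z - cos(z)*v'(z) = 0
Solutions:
 v(z) = C1 + Integral(z/cos(z), z)


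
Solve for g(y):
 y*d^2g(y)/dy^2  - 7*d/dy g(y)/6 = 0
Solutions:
 g(y) = C1 + C2*y^(13/6)


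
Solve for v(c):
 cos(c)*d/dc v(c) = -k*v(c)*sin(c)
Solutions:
 v(c) = C1*exp(k*log(cos(c)))


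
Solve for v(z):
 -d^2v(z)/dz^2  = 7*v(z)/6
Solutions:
 v(z) = C1*sin(sqrt(42)*z/6) + C2*cos(sqrt(42)*z/6)


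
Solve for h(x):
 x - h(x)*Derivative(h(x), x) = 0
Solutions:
 h(x) = -sqrt(C1 + x^2)
 h(x) = sqrt(C1 + x^2)


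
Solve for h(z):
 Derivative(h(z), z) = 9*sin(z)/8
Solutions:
 h(z) = C1 - 9*cos(z)/8


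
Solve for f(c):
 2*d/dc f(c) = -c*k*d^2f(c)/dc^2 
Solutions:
 f(c) = C1 + c^(((re(k) - 2)*re(k) + im(k)^2)/(re(k)^2 + im(k)^2))*(C2*sin(2*log(c)*Abs(im(k))/(re(k)^2 + im(k)^2)) + C3*cos(2*log(c)*im(k)/(re(k)^2 + im(k)^2)))


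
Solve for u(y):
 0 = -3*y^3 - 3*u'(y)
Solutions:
 u(y) = C1 - y^4/4


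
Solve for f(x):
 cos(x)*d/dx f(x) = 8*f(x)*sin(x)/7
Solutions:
 f(x) = C1/cos(x)^(8/7)


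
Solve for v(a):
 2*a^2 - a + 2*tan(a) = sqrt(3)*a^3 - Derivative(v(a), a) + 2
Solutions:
 v(a) = C1 + sqrt(3)*a^4/4 - 2*a^3/3 + a^2/2 + 2*a + 2*log(cos(a))


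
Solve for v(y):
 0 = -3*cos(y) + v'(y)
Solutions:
 v(y) = C1 + 3*sin(y)


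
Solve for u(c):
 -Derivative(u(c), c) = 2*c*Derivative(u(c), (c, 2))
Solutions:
 u(c) = C1 + C2*sqrt(c)


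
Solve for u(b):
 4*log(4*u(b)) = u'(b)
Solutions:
 -Integral(1/(log(_y) + 2*log(2)), (_y, u(b)))/4 = C1 - b


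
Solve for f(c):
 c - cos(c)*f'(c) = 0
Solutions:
 f(c) = C1 + Integral(c/cos(c), c)


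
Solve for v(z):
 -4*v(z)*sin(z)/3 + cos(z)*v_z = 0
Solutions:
 v(z) = C1/cos(z)^(4/3)


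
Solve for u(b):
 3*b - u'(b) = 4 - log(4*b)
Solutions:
 u(b) = C1 + 3*b^2/2 + b*log(b) - 5*b + b*log(4)


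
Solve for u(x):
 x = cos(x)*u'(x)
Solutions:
 u(x) = C1 + Integral(x/cos(x), x)


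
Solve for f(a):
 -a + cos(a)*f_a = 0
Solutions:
 f(a) = C1 + Integral(a/cos(a), a)


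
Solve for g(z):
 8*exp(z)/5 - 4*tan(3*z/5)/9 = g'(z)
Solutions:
 g(z) = C1 + 8*exp(z)/5 + 20*log(cos(3*z/5))/27


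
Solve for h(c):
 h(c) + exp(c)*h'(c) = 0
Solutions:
 h(c) = C1*exp(exp(-c))


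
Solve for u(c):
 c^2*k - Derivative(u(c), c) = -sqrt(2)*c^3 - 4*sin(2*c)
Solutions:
 u(c) = C1 + sqrt(2)*c^4/4 + c^3*k/3 - 2*cos(2*c)


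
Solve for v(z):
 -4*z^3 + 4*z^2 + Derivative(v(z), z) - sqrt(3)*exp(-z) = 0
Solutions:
 v(z) = C1 + z^4 - 4*z^3/3 - sqrt(3)*exp(-z)


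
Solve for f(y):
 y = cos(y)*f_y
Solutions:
 f(y) = C1 + Integral(y/cos(y), y)


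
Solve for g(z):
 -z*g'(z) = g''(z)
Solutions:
 g(z) = C1 + C2*erf(sqrt(2)*z/2)


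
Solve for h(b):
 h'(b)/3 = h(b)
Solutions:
 h(b) = C1*exp(3*b)


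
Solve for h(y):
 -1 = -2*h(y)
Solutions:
 h(y) = 1/2


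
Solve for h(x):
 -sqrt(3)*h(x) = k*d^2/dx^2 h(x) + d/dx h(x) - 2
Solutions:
 h(x) = C1*exp(x*(sqrt(-4*sqrt(3)*k + 1) - 1)/(2*k)) + C2*exp(-x*(sqrt(-4*sqrt(3)*k + 1) + 1)/(2*k)) + 2*sqrt(3)/3


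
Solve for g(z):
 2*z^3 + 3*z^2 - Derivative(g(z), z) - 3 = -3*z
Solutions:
 g(z) = C1 + z^4/2 + z^3 + 3*z^2/2 - 3*z


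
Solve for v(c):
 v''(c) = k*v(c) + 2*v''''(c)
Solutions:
 v(c) = C1*exp(-c*sqrt(1 - sqrt(1 - 8*k))/2) + C2*exp(c*sqrt(1 - sqrt(1 - 8*k))/2) + C3*exp(-c*sqrt(sqrt(1 - 8*k) + 1)/2) + C4*exp(c*sqrt(sqrt(1 - 8*k) + 1)/2)


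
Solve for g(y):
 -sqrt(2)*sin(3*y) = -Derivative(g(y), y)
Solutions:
 g(y) = C1 - sqrt(2)*cos(3*y)/3


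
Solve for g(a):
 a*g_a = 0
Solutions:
 g(a) = C1


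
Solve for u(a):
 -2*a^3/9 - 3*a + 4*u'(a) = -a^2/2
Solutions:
 u(a) = C1 + a^4/72 - a^3/24 + 3*a^2/8


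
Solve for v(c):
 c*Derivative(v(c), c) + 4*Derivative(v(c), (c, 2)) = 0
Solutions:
 v(c) = C1 + C2*erf(sqrt(2)*c/4)


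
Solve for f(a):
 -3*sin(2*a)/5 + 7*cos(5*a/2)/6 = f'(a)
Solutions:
 f(a) = C1 + 7*sin(5*a/2)/15 + 3*cos(2*a)/10


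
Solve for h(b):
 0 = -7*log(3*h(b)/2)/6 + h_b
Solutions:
 6*Integral(1/(-log(_y) - log(3) + log(2)), (_y, h(b)))/7 = C1 - b


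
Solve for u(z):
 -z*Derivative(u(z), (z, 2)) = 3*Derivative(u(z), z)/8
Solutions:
 u(z) = C1 + C2*z^(5/8)


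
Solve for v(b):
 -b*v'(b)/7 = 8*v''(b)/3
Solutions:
 v(b) = C1 + C2*erf(sqrt(21)*b/28)


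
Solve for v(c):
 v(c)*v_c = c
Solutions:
 v(c) = -sqrt(C1 + c^2)
 v(c) = sqrt(C1 + c^2)


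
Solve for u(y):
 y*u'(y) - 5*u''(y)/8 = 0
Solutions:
 u(y) = C1 + C2*erfi(2*sqrt(5)*y/5)


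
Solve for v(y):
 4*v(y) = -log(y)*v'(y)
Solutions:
 v(y) = C1*exp(-4*li(y))


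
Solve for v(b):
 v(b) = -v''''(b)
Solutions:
 v(b) = (C1*sin(sqrt(2)*b/2) + C2*cos(sqrt(2)*b/2))*exp(-sqrt(2)*b/2) + (C3*sin(sqrt(2)*b/2) + C4*cos(sqrt(2)*b/2))*exp(sqrt(2)*b/2)


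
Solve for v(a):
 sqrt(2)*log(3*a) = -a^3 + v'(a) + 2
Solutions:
 v(a) = C1 + a^4/4 + sqrt(2)*a*log(a) - 2*a - sqrt(2)*a + sqrt(2)*a*log(3)


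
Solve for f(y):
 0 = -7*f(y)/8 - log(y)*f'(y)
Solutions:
 f(y) = C1*exp(-7*li(y)/8)


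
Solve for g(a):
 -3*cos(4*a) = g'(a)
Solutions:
 g(a) = C1 - 3*sin(4*a)/4


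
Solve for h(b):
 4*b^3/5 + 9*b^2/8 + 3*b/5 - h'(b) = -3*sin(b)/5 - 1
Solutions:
 h(b) = C1 + b^4/5 + 3*b^3/8 + 3*b^2/10 + b - 3*cos(b)/5


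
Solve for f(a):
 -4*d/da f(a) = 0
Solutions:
 f(a) = C1


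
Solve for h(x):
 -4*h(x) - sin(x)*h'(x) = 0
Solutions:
 h(x) = C1*(cos(x)^2 + 2*cos(x) + 1)/(cos(x)^2 - 2*cos(x) + 1)


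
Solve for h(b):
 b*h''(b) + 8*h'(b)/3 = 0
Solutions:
 h(b) = C1 + C2/b^(5/3)


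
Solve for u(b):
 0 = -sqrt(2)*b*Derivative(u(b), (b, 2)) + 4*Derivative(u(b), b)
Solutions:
 u(b) = C1 + C2*b^(1 + 2*sqrt(2))


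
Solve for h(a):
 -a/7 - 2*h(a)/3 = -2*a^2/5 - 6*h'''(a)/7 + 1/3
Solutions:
 h(a) = C3*exp(21^(1/3)*a/3) + 3*a^2/5 - 3*a/14 + (C1*sin(3^(5/6)*7^(1/3)*a/6) + C2*cos(3^(5/6)*7^(1/3)*a/6))*exp(-21^(1/3)*a/6) - 1/2


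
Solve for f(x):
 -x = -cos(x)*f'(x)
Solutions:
 f(x) = C1 + Integral(x/cos(x), x)


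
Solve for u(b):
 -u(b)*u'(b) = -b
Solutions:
 u(b) = -sqrt(C1 + b^2)
 u(b) = sqrt(C1 + b^2)


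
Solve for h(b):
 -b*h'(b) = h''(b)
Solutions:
 h(b) = C1 + C2*erf(sqrt(2)*b/2)


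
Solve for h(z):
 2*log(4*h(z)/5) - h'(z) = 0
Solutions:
 -Integral(1/(log(_y) - log(5) + 2*log(2)), (_y, h(z)))/2 = C1 - z


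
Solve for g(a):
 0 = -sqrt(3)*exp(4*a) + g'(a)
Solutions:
 g(a) = C1 + sqrt(3)*exp(4*a)/4


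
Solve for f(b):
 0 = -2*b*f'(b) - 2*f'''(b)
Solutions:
 f(b) = C1 + Integral(C2*airyai(-b) + C3*airybi(-b), b)


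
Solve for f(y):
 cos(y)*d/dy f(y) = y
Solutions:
 f(y) = C1 + Integral(y/cos(y), y)


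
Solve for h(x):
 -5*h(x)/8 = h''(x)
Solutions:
 h(x) = C1*sin(sqrt(10)*x/4) + C2*cos(sqrt(10)*x/4)


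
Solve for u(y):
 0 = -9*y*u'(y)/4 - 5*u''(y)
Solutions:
 u(y) = C1 + C2*erf(3*sqrt(10)*y/20)


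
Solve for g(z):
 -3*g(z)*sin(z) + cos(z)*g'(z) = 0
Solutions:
 g(z) = C1/cos(z)^3


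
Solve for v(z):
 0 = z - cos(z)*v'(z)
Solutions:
 v(z) = C1 + Integral(z/cos(z), z)


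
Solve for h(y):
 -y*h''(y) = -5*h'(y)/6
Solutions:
 h(y) = C1 + C2*y^(11/6)


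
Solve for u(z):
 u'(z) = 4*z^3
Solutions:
 u(z) = C1 + z^4


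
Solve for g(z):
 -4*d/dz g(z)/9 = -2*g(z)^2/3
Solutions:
 g(z) = -2/(C1 + 3*z)


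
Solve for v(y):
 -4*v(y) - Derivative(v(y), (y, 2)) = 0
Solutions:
 v(y) = C1*sin(2*y) + C2*cos(2*y)


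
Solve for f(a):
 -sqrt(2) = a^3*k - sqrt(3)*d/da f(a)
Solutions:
 f(a) = C1 + sqrt(3)*a^4*k/12 + sqrt(6)*a/3


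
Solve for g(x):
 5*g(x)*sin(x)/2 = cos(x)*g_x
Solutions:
 g(x) = C1/cos(x)^(5/2)


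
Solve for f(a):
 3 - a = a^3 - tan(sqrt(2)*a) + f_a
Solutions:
 f(a) = C1 - a^4/4 - a^2/2 + 3*a - sqrt(2)*log(cos(sqrt(2)*a))/2


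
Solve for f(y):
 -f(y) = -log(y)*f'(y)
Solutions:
 f(y) = C1*exp(li(y))


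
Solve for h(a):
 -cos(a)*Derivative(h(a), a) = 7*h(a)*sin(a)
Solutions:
 h(a) = C1*cos(a)^7


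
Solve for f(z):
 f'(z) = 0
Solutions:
 f(z) = C1


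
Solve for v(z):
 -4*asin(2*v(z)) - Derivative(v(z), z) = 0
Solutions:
 Integral(1/asin(2*_y), (_y, v(z))) = C1 - 4*z


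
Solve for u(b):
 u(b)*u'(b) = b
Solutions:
 u(b) = -sqrt(C1 + b^2)
 u(b) = sqrt(C1 + b^2)


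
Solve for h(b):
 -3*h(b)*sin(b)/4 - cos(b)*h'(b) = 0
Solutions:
 h(b) = C1*cos(b)^(3/4)


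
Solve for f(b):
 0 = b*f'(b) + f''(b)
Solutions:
 f(b) = C1 + C2*erf(sqrt(2)*b/2)


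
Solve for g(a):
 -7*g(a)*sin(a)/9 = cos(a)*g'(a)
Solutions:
 g(a) = C1*cos(a)^(7/9)


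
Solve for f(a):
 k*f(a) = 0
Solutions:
 f(a) = 0


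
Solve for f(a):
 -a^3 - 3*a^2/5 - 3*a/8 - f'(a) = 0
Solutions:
 f(a) = C1 - a^4/4 - a^3/5 - 3*a^2/16


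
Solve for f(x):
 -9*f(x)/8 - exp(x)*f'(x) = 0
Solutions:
 f(x) = C1*exp(9*exp(-x)/8)


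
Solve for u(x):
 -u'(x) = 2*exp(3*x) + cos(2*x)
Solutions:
 u(x) = C1 - 2*exp(3*x)/3 - sin(2*x)/2


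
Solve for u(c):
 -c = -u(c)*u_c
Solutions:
 u(c) = -sqrt(C1 + c^2)
 u(c) = sqrt(C1 + c^2)


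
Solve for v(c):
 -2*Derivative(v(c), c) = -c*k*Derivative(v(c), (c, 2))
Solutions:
 v(c) = C1 + c^(((re(k) + 2)*re(k) + im(k)^2)/(re(k)^2 + im(k)^2))*(C2*sin(2*log(c)*Abs(im(k))/(re(k)^2 + im(k)^2)) + C3*cos(2*log(c)*im(k)/(re(k)^2 + im(k)^2)))


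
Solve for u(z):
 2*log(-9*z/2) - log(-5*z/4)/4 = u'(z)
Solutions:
 u(z) = C1 + 7*z*log(-z)/4 + z*(-log(20) - 7/4 + log(2)/2 + 3*log(5)/4 + 4*log(3))


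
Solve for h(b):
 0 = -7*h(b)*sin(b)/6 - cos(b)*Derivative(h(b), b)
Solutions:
 h(b) = C1*cos(b)^(7/6)


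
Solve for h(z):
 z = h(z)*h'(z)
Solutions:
 h(z) = -sqrt(C1 + z^2)
 h(z) = sqrt(C1 + z^2)


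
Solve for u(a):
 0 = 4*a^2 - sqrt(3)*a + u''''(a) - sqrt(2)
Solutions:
 u(a) = C1 + C2*a + C3*a^2 + C4*a^3 - a^6/90 + sqrt(3)*a^5/120 + sqrt(2)*a^4/24


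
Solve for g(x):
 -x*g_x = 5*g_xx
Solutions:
 g(x) = C1 + C2*erf(sqrt(10)*x/10)


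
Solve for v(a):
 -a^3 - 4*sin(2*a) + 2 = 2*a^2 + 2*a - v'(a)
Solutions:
 v(a) = C1 + a^4/4 + 2*a^3/3 + a^2 - 2*a - 2*cos(2*a)


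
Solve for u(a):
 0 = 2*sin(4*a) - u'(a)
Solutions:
 u(a) = C1 - cos(4*a)/2


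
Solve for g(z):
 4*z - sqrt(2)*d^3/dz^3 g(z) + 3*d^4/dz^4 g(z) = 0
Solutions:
 g(z) = C1 + C2*z + C3*z^2 + C4*exp(sqrt(2)*z/3) + sqrt(2)*z^4/12 + z^3


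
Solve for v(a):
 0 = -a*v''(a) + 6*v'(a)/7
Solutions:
 v(a) = C1 + C2*a^(13/7)


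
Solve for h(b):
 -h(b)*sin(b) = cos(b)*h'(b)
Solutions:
 h(b) = C1*cos(b)


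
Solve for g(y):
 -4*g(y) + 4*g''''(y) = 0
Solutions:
 g(y) = C1*exp(-y) + C2*exp(y) + C3*sin(y) + C4*cos(y)


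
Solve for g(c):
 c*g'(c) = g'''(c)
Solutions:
 g(c) = C1 + Integral(C2*airyai(c) + C3*airybi(c), c)


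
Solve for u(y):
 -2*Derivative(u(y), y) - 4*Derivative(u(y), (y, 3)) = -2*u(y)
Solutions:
 u(y) = C1*exp(6^(1/3)*y*(-(9 + sqrt(87))^(1/3) + 6^(1/3)/(9 + sqrt(87))^(1/3))/12)*sin(2^(1/3)*3^(1/6)*y*(3*2^(1/3)/(9 + sqrt(87))^(1/3) + 3^(2/3)*(9 + sqrt(87))^(1/3))/12) + C2*exp(6^(1/3)*y*(-(9 + sqrt(87))^(1/3) + 6^(1/3)/(9 + sqrt(87))^(1/3))/12)*cos(2^(1/3)*3^(1/6)*y*(3*2^(1/3)/(9 + sqrt(87))^(1/3) + 3^(2/3)*(9 + sqrt(87))^(1/3))/12) + C3*exp(-6^(1/3)*y*(-(9 + sqrt(87))^(1/3) + 6^(1/3)/(9 + sqrt(87))^(1/3))/6)


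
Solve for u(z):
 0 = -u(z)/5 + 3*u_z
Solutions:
 u(z) = C1*exp(z/15)


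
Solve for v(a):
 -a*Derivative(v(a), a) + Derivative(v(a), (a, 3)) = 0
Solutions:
 v(a) = C1 + Integral(C2*airyai(a) + C3*airybi(a), a)


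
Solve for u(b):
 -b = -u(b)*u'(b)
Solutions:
 u(b) = -sqrt(C1 + b^2)
 u(b) = sqrt(C1 + b^2)


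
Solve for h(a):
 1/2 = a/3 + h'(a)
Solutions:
 h(a) = C1 - a^2/6 + a/2


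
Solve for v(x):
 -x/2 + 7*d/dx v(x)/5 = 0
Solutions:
 v(x) = C1 + 5*x^2/28


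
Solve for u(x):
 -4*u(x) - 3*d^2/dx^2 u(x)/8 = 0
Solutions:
 u(x) = C1*sin(4*sqrt(6)*x/3) + C2*cos(4*sqrt(6)*x/3)


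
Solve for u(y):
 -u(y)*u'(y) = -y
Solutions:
 u(y) = -sqrt(C1 + y^2)
 u(y) = sqrt(C1 + y^2)


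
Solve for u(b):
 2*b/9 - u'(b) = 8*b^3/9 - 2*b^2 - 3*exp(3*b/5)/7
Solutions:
 u(b) = C1 - 2*b^4/9 + 2*b^3/3 + b^2/9 + 5*exp(3*b/5)/7


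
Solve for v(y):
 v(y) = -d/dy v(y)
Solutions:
 v(y) = C1*exp(-y)


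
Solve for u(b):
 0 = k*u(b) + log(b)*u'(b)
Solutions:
 u(b) = C1*exp(-k*li(b))


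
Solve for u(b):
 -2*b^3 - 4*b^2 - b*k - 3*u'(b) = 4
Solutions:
 u(b) = C1 - b^4/6 - 4*b^3/9 - b^2*k/6 - 4*b/3


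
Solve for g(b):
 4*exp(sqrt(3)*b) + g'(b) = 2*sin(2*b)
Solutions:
 g(b) = C1 - 4*sqrt(3)*exp(sqrt(3)*b)/3 - cos(2*b)


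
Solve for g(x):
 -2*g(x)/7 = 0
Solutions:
 g(x) = 0


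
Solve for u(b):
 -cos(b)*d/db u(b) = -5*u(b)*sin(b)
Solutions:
 u(b) = C1/cos(b)^5


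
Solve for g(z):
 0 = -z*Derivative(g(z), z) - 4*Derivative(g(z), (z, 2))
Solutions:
 g(z) = C1 + C2*erf(sqrt(2)*z/4)


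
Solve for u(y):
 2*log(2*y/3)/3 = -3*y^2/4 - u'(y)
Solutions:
 u(y) = C1 - y^3/4 - 2*y*log(y)/3 - 2*y*log(2)/3 + 2*y/3 + 2*y*log(3)/3


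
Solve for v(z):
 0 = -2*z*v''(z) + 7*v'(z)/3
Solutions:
 v(z) = C1 + C2*z^(13/6)


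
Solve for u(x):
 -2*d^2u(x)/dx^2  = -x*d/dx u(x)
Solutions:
 u(x) = C1 + C2*erfi(x/2)


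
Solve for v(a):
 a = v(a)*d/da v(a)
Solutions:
 v(a) = -sqrt(C1 + a^2)
 v(a) = sqrt(C1 + a^2)


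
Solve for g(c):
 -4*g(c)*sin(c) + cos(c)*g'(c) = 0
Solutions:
 g(c) = C1/cos(c)^4


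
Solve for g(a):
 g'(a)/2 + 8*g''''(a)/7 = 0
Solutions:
 g(a) = C1 + C4*exp(-2^(2/3)*7^(1/3)*a/4) + (C2*sin(2^(2/3)*sqrt(3)*7^(1/3)*a/8) + C3*cos(2^(2/3)*sqrt(3)*7^(1/3)*a/8))*exp(2^(2/3)*7^(1/3)*a/8)


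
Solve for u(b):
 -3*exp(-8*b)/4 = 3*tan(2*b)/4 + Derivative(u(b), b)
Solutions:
 u(b) = C1 - 3*log(tan(2*b)^2 + 1)/16 + 3*exp(-8*b)/32


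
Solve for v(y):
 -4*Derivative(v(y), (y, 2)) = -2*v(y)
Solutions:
 v(y) = C1*exp(-sqrt(2)*y/2) + C2*exp(sqrt(2)*y/2)


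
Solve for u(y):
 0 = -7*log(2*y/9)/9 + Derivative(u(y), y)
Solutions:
 u(y) = C1 + 7*y*log(y)/9 - 14*y*log(3)/9 - 7*y/9 + 7*y*log(2)/9


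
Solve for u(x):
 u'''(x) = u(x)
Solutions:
 u(x) = C3*exp(x) + (C1*sin(sqrt(3)*x/2) + C2*cos(sqrt(3)*x/2))*exp(-x/2)


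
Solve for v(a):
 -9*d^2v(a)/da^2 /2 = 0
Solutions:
 v(a) = C1 + C2*a


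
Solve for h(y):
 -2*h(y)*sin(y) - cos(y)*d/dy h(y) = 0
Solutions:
 h(y) = C1*cos(y)^2


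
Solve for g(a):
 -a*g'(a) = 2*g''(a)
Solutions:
 g(a) = C1 + C2*erf(a/2)


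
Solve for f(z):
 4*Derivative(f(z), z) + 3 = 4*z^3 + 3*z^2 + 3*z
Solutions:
 f(z) = C1 + z^4/4 + z^3/4 + 3*z^2/8 - 3*z/4


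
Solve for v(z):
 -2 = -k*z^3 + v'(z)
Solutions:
 v(z) = C1 + k*z^4/4 - 2*z


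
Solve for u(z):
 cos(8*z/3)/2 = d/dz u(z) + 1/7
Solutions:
 u(z) = C1 - z/7 + 3*sin(8*z/3)/16


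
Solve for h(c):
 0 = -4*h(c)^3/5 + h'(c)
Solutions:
 h(c) = -sqrt(10)*sqrt(-1/(C1 + 4*c))/2
 h(c) = sqrt(10)*sqrt(-1/(C1 + 4*c))/2


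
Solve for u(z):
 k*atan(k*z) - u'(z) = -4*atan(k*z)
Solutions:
 u(z) = C1 + (k + 4)*Piecewise((z*atan(k*z) - log(k^2*z^2 + 1)/(2*k), Ne(k, 0)), (0, True))


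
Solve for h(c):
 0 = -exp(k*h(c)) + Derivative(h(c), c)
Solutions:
 h(c) = Piecewise((log(-1/(C1*k + c*k))/k, Ne(k, 0)), (nan, True))
 h(c) = Piecewise((C1 + c, Eq(k, 0)), (nan, True))


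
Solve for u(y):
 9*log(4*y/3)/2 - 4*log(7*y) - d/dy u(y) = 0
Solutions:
 u(y) = C1 + y*log(y)/2 - y*log(583443) - y/2 + y*log(3)/2 + 9*y*log(2)


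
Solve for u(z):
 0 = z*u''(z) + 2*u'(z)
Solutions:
 u(z) = C1 + C2/z


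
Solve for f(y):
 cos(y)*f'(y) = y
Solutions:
 f(y) = C1 + Integral(y/cos(y), y)


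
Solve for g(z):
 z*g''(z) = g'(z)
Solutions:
 g(z) = C1 + C2*z^2


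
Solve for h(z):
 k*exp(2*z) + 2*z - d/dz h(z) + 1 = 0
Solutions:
 h(z) = C1 + k*exp(2*z)/2 + z^2 + z


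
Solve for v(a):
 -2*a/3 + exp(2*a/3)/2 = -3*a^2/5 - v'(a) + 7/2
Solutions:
 v(a) = C1 - a^3/5 + a^2/3 + 7*a/2 - 3*exp(2*a/3)/4


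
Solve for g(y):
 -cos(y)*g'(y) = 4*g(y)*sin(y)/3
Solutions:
 g(y) = C1*cos(y)^(4/3)


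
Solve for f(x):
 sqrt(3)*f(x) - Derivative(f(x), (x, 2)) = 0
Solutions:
 f(x) = C1*exp(-3^(1/4)*x) + C2*exp(3^(1/4)*x)


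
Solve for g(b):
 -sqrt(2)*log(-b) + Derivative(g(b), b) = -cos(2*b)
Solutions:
 g(b) = C1 + sqrt(2)*b*(log(-b) - 1) - sin(2*b)/2


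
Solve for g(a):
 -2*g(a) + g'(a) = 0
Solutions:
 g(a) = C1*exp(2*a)


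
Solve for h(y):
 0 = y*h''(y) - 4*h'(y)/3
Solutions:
 h(y) = C1 + C2*y^(7/3)


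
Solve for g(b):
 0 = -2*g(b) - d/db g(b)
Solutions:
 g(b) = C1*exp(-2*b)


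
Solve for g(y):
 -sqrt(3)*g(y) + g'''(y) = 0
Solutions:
 g(y) = C3*exp(3^(1/6)*y) + (C1*sin(3^(2/3)*y/2) + C2*cos(3^(2/3)*y/2))*exp(-3^(1/6)*y/2)


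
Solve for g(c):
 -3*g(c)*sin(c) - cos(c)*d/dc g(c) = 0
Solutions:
 g(c) = C1*cos(c)^3


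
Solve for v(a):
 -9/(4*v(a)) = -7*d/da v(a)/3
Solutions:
 v(a) = -sqrt(C1 + 378*a)/14
 v(a) = sqrt(C1 + 378*a)/14


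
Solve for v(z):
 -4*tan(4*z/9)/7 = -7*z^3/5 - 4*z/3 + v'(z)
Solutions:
 v(z) = C1 + 7*z^4/20 + 2*z^2/3 + 9*log(cos(4*z/9))/7


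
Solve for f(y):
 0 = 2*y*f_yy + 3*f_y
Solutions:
 f(y) = C1 + C2/sqrt(y)


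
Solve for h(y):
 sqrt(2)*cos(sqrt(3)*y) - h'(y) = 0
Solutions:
 h(y) = C1 + sqrt(6)*sin(sqrt(3)*y)/3


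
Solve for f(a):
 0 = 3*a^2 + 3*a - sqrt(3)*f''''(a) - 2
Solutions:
 f(a) = C1 + C2*a + C3*a^2 + C4*a^3 + sqrt(3)*a^6/360 + sqrt(3)*a^5/120 - sqrt(3)*a^4/36


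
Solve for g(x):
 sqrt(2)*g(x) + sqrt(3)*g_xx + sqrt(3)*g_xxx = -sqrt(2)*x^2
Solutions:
 g(x) = C1*exp(x*(-2 + (1 + 9*sqrt(6)/2 + sqrt(-4 + (2 + 9*sqrt(6))^2)/2)^(-1/3) + (1 + 9*sqrt(6)/2 + sqrt(-4 + (2 + 9*sqrt(6))^2)/2)^(1/3))/6)*sin(sqrt(3)*x*(-(1 + 9*sqrt(6)/2 + sqrt(-4 + (2 + 9*sqrt(6))^2)/2)^(1/3) + (1 + 9*sqrt(6)/2 + sqrt(-4 + (2 + 9*sqrt(6))^2)/2)^(-1/3))/6) + C2*exp(x*(-2 + (1 + 9*sqrt(6)/2 + sqrt(-4 + (2 + 9*sqrt(6))^2)/2)^(-1/3) + (1 + 9*sqrt(6)/2 + sqrt(-4 + (2 + 9*sqrt(6))^2)/2)^(1/3))/6)*cos(sqrt(3)*x*(-(1 + 9*sqrt(6)/2 + sqrt(-4 + (2 + 9*sqrt(6))^2)/2)^(1/3) + (1 + 9*sqrt(6)/2 + sqrt(-4 + (2 + 9*sqrt(6))^2)/2)^(-1/3))/6) + C3*exp(-x*((1 + 9*sqrt(6)/2 + sqrt(-4 + (2 + 9*sqrt(6))^2)/2)^(-1/3) + 1 + (1 + 9*sqrt(6)/2 + sqrt(-4 + (2 + 9*sqrt(6))^2)/2)^(1/3))/3) - x^2 + sqrt(6)
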